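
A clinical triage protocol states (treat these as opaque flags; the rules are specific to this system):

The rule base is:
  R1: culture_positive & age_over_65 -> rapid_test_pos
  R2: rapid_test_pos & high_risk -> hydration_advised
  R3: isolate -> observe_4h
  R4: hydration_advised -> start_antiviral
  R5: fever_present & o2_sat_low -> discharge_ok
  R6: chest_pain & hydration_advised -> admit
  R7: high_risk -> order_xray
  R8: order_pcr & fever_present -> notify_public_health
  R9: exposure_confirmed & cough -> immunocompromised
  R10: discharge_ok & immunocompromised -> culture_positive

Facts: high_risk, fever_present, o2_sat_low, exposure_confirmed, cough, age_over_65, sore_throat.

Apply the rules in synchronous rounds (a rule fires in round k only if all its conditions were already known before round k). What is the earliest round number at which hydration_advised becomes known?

[1] R5 [fever_present & o2_sat_low -> discharge_ok]; R7 [high_risk -> order_xray]; R9 [exposure_confirmed & cough -> immunocompromised]. ⇒ new: discharge_ok, order_xray, immunocompromised.
[2] R10 [discharge_ok & immunocompromised -> culture_positive]. ⇒ new: culture_positive.
[3] R1 [culture_positive & age_over_65 -> rapid_test_pos]. ⇒ new: rapid_test_pos.
[4] R2 [rapid_test_pos & high_risk -> hydration_advised]. ⇒ new: hydration_advised.
hydration_advised first appears in round 4.

4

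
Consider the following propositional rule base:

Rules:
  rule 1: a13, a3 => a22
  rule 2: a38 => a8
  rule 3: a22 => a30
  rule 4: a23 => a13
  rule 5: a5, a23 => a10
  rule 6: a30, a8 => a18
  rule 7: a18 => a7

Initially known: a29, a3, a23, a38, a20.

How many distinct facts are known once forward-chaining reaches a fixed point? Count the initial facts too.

[1] rule 2 [a38 => a8]; rule 4 [a23 => a13]. ⇒ new: a8, a13.
[2] rule 1 [a13, a3 => a22]. ⇒ new: a22.
[3] rule 3 [a22 => a30]. ⇒ new: a30.
[4] rule 6 [a30, a8 => a18]. ⇒ new: a18.
[5] rule 7 [a18 => a7]. ⇒ new: a7.
Closure: {a13, a18, a20, a22, a23, a29, a3, a30, a38, a7, a8} — 11 facts.

11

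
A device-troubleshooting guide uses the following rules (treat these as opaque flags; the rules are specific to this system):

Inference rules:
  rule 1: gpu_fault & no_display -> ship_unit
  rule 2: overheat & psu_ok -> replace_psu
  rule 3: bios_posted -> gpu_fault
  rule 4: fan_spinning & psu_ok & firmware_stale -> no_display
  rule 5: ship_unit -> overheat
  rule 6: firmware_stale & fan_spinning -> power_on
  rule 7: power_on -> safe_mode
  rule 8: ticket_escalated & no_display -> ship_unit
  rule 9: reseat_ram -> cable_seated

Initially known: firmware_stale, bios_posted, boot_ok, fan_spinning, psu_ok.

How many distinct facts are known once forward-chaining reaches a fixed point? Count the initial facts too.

Round 1 — rule 3, rule 4, rule 6, derive gpu_fault, no_display, power_on.
Round 2 — rule 1, rule 7, derive ship_unit, safe_mode.
Round 3 — rule 5, derive overheat.
Round 4 — rule 2, derive replace_psu.
Closure: {bios_posted, boot_ok, fan_spinning, firmware_stale, gpu_fault, no_display, overheat, power_on, psu_ok, replace_psu, safe_mode, ship_unit} — 12 facts.

12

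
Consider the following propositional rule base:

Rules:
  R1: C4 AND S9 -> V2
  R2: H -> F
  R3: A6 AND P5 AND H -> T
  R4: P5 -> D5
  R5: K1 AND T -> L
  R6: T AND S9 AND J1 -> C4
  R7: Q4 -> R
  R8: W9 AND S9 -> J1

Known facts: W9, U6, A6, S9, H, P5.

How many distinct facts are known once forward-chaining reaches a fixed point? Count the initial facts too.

Round 1: R2 [H -> F]; R3 [A6 AND P5 AND H -> T]; R4 [P5 -> D5]; R8 [W9 AND S9 -> J1]. Adds F, T, D5, J1.
Round 2: R6 [T AND S9 AND J1 -> C4]. Adds C4.
Round 3: R1 [C4 AND S9 -> V2]. Adds V2.
Closure: {A6, C4, D5, F, H, J1, P5, S9, T, U6, V2, W9} — 12 facts.

12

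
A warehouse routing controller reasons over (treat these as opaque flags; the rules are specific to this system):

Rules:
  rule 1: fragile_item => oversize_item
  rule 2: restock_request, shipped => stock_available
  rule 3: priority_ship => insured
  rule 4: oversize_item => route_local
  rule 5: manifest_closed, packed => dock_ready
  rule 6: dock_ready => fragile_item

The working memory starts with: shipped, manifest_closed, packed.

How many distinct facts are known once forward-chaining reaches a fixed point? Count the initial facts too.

[1] rule 5 [manifest_closed, packed => dock_ready]. ⇒ new: dock_ready.
[2] rule 6 [dock_ready => fragile_item]. ⇒ new: fragile_item.
[3] rule 1 [fragile_item => oversize_item]. ⇒ new: oversize_item.
[4] rule 4 [oversize_item => route_local]. ⇒ new: route_local.
Closure: {dock_ready, fragile_item, manifest_closed, oversize_item, packed, route_local, shipped} — 7 facts.

7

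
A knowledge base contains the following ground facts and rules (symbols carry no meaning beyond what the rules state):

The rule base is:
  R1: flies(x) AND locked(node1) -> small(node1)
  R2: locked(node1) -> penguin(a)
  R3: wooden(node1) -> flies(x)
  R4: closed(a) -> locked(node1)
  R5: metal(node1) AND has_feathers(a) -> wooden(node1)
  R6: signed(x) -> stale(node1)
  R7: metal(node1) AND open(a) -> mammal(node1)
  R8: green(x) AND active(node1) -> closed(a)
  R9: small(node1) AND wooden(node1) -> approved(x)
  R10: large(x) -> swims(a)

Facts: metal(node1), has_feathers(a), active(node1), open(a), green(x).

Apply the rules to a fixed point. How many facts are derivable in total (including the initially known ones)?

13

Round 1 — R5, R7, R8, derive wooden(node1), mammal(node1), closed(a).
Round 2 — R3, R4, derive flies(x), locked(node1).
Round 3 — R1, R2, derive small(node1), penguin(a).
Round 4 — R9, derive approved(x).
Closure: {active(node1), approved(x), closed(a), flies(x), green(x), has_feathers(a), locked(node1), mammal(node1), metal(node1), open(a), penguin(a), small(node1), wooden(node1)} — 13 facts.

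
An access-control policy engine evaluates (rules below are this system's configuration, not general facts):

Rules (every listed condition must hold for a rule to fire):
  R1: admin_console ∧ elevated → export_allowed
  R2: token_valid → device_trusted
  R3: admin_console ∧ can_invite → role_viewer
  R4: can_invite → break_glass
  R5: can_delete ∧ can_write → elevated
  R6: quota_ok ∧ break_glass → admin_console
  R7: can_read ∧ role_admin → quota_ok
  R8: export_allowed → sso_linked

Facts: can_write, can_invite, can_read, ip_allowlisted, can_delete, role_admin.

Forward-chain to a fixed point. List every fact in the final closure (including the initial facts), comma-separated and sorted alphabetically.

admin_console, break_glass, can_delete, can_invite, can_read, can_write, elevated, export_allowed, ip_allowlisted, quota_ok, role_admin, role_viewer, sso_linked

Round 1: R4 [can_invite → break_glass]; R5 [can_delete ∧ can_write → elevated]; R7 [can_read ∧ role_admin → quota_ok]. Adds break_glass, elevated, quota_ok.
Round 2: R6 [quota_ok ∧ break_glass → admin_console]. Adds admin_console.
Round 3: R1 [admin_console ∧ elevated → export_allowed]; R3 [admin_console ∧ can_invite → role_viewer]. Adds export_allowed, role_viewer.
Round 4: R8 [export_allowed → sso_linked]. Adds sso_linked.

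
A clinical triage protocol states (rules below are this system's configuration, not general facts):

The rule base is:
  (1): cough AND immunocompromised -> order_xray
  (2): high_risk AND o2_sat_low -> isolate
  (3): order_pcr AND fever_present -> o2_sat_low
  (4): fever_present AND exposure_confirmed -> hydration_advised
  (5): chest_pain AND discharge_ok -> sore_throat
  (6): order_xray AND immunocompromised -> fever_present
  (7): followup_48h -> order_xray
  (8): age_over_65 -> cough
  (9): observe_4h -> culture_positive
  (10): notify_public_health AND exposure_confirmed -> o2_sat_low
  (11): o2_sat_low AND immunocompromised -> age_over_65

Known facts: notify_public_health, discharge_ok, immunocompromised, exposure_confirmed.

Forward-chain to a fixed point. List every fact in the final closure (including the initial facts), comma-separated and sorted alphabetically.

Round 1 fires (10), giving o2_sat_low.
Round 2 fires (11), giving age_over_65.
Round 3 fires (8), giving cough.
Round 4 fires (1), giving order_xray.
Round 5 fires (6), giving fever_present.
Round 6 fires (4), giving hydration_advised.

age_over_65, cough, discharge_ok, exposure_confirmed, fever_present, hydration_advised, immunocompromised, notify_public_health, o2_sat_low, order_xray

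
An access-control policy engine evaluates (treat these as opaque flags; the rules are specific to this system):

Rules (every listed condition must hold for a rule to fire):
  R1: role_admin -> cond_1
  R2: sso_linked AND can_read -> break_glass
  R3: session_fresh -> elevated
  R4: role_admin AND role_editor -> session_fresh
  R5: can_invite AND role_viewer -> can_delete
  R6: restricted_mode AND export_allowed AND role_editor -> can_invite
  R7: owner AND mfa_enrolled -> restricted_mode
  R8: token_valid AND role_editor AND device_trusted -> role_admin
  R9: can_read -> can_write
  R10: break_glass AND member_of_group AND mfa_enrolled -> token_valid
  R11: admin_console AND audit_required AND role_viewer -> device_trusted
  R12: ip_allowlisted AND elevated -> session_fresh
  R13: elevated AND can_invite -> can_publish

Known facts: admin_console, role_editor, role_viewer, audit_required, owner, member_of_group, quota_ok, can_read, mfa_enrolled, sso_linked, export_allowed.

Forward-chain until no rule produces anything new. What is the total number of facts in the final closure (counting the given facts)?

[1] R2 [sso_linked AND can_read -> break_glass]; R7 [owner AND mfa_enrolled -> restricted_mode]; R9 [can_read -> can_write]; R11 [admin_console AND audit_required AND role_viewer -> device_trusted]. ⇒ new: break_glass, restricted_mode, can_write, device_trusted.
[2] R6 [restricted_mode AND export_allowed AND role_editor -> can_invite]; R10 [break_glass AND member_of_group AND mfa_enrolled -> token_valid]. ⇒ new: can_invite, token_valid.
[3] R5 [can_invite AND role_viewer -> can_delete]; R8 [token_valid AND role_editor AND device_trusted -> role_admin]. ⇒ new: can_delete, role_admin.
[4] R1 [role_admin -> cond_1]; R4 [role_admin AND role_editor -> session_fresh]. ⇒ new: cond_1, session_fresh.
[5] R3 [session_fresh -> elevated]. ⇒ new: elevated.
[6] R13 [elevated AND can_invite -> can_publish]. ⇒ new: can_publish.
Closure: {admin_console, audit_required, break_glass, can_delete, can_invite, can_publish, can_read, can_write, cond_1, device_trusted, elevated, export_allowed, member_of_group, mfa_enrolled, owner, quota_ok, restricted_mode, role_admin, role_editor, role_viewer, session_fresh, sso_linked, token_valid} — 23 facts.

23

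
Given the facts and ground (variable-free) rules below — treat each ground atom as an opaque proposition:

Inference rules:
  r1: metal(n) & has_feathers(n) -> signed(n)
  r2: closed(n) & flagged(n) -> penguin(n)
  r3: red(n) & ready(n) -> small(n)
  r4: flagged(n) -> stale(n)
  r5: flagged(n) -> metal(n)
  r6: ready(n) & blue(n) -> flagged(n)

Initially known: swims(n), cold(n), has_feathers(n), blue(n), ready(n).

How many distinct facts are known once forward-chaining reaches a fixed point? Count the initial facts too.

9

[1] r6 [ready(n) & blue(n) -> flagged(n)]. ⇒ new: flagged(n).
[2] r4 [flagged(n) -> stale(n)]; r5 [flagged(n) -> metal(n)]. ⇒ new: stale(n), metal(n).
[3] r1 [metal(n) & has_feathers(n) -> signed(n)]. ⇒ new: signed(n).
Closure: {blue(n), cold(n), flagged(n), has_feathers(n), metal(n), ready(n), signed(n), stale(n), swims(n)} — 9 facts.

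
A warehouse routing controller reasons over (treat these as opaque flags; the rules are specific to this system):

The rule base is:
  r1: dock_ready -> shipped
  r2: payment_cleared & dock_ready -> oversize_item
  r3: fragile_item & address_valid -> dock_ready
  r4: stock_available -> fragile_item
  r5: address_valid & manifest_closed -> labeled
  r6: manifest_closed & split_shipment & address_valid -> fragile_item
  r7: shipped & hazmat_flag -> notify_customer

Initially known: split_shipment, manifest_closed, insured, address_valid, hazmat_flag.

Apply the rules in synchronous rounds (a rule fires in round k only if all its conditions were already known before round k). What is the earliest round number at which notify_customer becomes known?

4

Round 1 — r5, r6, derive labeled, fragile_item.
Round 2 — r3, derive dock_ready.
Round 3 — r1, derive shipped.
Round 4 — r7, derive notify_customer.
notify_customer first appears in round 4.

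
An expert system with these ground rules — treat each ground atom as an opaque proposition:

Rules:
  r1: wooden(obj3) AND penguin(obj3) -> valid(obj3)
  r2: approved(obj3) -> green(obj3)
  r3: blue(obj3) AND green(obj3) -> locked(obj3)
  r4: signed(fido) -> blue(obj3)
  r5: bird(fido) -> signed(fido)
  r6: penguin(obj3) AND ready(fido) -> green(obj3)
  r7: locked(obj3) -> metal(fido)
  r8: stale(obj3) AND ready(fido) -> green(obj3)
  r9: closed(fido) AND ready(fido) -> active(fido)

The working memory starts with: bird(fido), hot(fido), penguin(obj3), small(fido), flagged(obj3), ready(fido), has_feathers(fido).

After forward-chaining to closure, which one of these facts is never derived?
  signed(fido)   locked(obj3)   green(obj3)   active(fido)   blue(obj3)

Round 1 — r5, r6, derive signed(fido), green(obj3).
Round 2 — r4, derive blue(obj3).
Round 3 — r3, derive locked(obj3).
Round 4 — r7, derive metal(fido).
Derived: green(obj3) (round 1), signed(fido) (round 1), blue(obj3) (round 2), locked(obj3) (round 3). active(fido) never appears in any round.

active(fido)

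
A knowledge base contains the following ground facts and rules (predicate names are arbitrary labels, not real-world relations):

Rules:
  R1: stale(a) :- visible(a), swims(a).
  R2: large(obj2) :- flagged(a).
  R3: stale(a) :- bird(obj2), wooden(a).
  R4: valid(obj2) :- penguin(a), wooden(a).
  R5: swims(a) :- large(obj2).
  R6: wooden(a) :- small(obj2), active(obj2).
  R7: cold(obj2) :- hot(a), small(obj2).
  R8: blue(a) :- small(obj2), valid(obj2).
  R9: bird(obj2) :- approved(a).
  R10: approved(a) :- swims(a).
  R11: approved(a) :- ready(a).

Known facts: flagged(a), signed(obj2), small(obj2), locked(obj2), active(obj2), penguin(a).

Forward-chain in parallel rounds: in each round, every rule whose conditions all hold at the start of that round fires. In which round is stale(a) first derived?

Round 1 fires R2, R6, giving large(obj2), wooden(a).
Round 2 fires R4, R5, giving valid(obj2), swims(a).
Round 3 fires R8, R10, giving blue(a), approved(a).
Round 4 fires R9, giving bird(obj2).
Round 5 fires R3, giving stale(a).
stale(a) first appears in round 5.

5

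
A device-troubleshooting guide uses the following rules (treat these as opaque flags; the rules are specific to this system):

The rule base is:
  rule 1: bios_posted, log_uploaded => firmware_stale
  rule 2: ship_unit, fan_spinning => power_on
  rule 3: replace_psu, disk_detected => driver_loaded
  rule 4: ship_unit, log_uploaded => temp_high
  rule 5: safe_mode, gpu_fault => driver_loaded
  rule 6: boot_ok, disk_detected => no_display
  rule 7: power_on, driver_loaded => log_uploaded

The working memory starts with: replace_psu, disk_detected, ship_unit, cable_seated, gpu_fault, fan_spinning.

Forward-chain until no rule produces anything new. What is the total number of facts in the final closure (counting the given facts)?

10

Round 1: rule 2 [ship_unit, fan_spinning => power_on]; rule 3 [replace_psu, disk_detected => driver_loaded]. New: power_on, driver_loaded.
Round 2: rule 7 [power_on, driver_loaded => log_uploaded]. New: log_uploaded.
Round 3: rule 4 [ship_unit, log_uploaded => temp_high]. New: temp_high.
Closure: {cable_seated, disk_detected, driver_loaded, fan_spinning, gpu_fault, log_uploaded, power_on, replace_psu, ship_unit, temp_high} — 10 facts.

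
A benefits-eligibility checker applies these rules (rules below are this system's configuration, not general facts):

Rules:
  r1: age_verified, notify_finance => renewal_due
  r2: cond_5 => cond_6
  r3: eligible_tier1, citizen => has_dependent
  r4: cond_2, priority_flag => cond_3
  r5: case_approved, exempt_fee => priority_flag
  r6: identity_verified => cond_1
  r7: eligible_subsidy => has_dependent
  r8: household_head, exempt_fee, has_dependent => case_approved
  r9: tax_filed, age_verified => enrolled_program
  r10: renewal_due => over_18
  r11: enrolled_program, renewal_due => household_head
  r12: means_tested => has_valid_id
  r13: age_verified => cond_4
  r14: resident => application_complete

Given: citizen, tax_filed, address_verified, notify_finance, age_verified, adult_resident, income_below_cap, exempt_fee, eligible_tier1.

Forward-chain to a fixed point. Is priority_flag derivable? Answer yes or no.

yes

Round 1: r1 [age_verified, notify_finance => renewal_due]; r3 [eligible_tier1, citizen => has_dependent]; r9 [tax_filed, age_verified => enrolled_program]; r13 [age_verified => cond_4]. New: renewal_due, has_dependent, enrolled_program, cond_4.
Round 2: r10 [renewal_due => over_18]; r11 [enrolled_program, renewal_due => household_head]. New: over_18, household_head.
Round 3: r8 [household_head, exempt_fee, has_dependent => case_approved]. New: case_approved.
Round 4: r5 [case_approved, exempt_fee => priority_flag]. New: priority_flag.
priority_flag appears in round 4, so it is derivable.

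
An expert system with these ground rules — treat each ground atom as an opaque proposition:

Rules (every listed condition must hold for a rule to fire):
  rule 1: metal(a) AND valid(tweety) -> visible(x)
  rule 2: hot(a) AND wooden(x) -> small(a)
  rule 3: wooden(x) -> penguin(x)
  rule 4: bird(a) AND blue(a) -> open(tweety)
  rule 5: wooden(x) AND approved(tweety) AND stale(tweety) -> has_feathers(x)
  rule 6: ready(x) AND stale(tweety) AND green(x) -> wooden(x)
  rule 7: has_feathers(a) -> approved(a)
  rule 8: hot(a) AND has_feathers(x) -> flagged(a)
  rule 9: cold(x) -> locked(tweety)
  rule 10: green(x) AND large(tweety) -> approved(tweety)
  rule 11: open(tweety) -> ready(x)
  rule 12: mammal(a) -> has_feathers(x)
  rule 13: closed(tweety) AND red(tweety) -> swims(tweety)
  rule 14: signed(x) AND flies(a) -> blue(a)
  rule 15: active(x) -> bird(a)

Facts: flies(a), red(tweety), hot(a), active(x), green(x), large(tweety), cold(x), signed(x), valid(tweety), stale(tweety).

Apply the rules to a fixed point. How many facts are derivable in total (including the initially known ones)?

Round 1: rule 9 [cold(x) -> locked(tweety)]; rule 10 [green(x) AND large(tweety) -> approved(tweety)]; rule 14 [signed(x) AND flies(a) -> blue(a)]; rule 15 [active(x) -> bird(a)]. New: locked(tweety), approved(tweety), blue(a), bird(a).
Round 2: rule 4 [bird(a) AND blue(a) -> open(tweety)]. New: open(tweety).
Round 3: rule 11 [open(tweety) -> ready(x)]. New: ready(x).
Round 4: rule 6 [ready(x) AND stale(tweety) AND green(x) -> wooden(x)]. New: wooden(x).
Round 5: rule 2 [hot(a) AND wooden(x) -> small(a)]; rule 3 [wooden(x) -> penguin(x)]; rule 5 [wooden(x) AND approved(tweety) AND stale(tweety) -> has_feathers(x)]. New: small(a), penguin(x), has_feathers(x).
Round 6: rule 8 [hot(a) AND has_feathers(x) -> flagged(a)]. New: flagged(a).
Closure: {active(x), approved(tweety), bird(a), blue(a), cold(x), flagged(a), flies(a), green(x), has_feathers(x), hot(a), large(tweety), locked(tweety), open(tweety), penguin(x), ready(x), red(tweety), signed(x), small(a), stale(tweety), valid(tweety), wooden(x)} — 21 facts.

21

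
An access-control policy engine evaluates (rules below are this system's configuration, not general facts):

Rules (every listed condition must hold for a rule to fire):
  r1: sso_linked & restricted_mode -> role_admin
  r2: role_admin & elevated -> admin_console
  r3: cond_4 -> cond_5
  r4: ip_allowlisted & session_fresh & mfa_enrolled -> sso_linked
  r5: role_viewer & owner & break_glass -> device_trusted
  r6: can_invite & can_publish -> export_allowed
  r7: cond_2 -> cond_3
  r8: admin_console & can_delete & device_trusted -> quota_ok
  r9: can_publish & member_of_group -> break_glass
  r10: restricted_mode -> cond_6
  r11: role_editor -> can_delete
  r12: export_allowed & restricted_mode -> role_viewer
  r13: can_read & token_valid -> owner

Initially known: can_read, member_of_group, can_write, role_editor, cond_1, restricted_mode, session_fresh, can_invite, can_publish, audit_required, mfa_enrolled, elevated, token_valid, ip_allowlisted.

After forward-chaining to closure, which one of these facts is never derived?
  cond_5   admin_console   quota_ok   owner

Round 1 — r4, r6, r9, r10, r11, r13, derive sso_linked, export_allowed, break_glass, cond_6, can_delete, owner.
Round 2 — r1, r12, derive role_admin, role_viewer.
Round 3 — r2, r5, derive admin_console, device_trusted.
Round 4 — r8, derive quota_ok.
Derived: quota_ok (round 4), admin_console (round 3), owner (round 1). cond_5 never appears in any round.

cond_5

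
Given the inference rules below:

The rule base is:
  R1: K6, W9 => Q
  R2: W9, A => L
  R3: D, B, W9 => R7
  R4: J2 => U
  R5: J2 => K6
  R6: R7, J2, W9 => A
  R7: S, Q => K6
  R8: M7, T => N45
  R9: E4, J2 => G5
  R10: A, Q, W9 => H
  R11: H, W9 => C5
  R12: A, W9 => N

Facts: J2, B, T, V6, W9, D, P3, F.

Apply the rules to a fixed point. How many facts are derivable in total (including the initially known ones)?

Round 1: R3 [D, B, W9 => R7]; R4 [J2 => U]; R5 [J2 => K6]. Adds R7, U, K6.
Round 2: R1 [K6, W9 => Q]; R6 [R7, J2, W9 => A]. Adds Q, A.
Round 3: R2 [W9, A => L]; R10 [A, Q, W9 => H]; R12 [A, W9 => N]. Adds L, H, N.
Round 4: R11 [H, W9 => C5]. Adds C5.
Closure: {A, B, C5, D, F, H, J2, K6, L, N, P3, Q, R7, T, U, V6, W9} — 17 facts.

17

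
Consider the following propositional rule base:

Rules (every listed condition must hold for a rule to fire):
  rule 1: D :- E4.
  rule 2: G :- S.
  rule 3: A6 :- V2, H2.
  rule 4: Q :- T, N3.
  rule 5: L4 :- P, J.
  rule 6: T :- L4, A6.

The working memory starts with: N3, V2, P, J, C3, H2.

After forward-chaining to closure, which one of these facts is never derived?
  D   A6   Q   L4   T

D

Round 1: rule 3 [A6 :- V2, H2.]; rule 5 [L4 :- P, J.]. Adds A6, L4.
Round 2: rule 6 [T :- L4, A6.]. Adds T.
Round 3: rule 4 [Q :- T, N3.]. Adds Q.
Derived: Q (round 3), L4 (round 1), A6 (round 1), T (round 2). D never appears in any round.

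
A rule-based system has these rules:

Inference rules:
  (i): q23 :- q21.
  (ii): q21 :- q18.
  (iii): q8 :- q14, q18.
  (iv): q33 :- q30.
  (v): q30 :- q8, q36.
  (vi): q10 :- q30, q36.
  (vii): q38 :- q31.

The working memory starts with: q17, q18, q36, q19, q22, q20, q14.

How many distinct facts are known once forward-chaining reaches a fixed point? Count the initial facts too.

13

Round 1: (ii) [q21 :- q18.]; (iii) [q8 :- q14, q18.]. Adds q21, q8.
Round 2: (i) [q23 :- q21.]; (v) [q30 :- q8, q36.]. Adds q23, q30.
Round 3: (iv) [q33 :- q30.]; (vi) [q10 :- q30, q36.]. Adds q33, q10.
Closure: {q10, q14, q17, q18, q19, q20, q21, q22, q23, q30, q33, q36, q8} — 13 facts.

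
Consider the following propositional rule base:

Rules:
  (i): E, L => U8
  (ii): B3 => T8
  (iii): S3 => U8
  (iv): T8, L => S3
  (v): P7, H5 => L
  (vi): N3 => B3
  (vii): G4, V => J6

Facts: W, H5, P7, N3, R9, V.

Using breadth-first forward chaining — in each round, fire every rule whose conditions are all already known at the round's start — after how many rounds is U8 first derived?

Round 1 — (v), (vi), derive L, B3.
Round 2 — (ii), derive T8.
Round 3 — (iv), derive S3.
Round 4 — (iii), derive U8.
U8 first appears in round 4.

4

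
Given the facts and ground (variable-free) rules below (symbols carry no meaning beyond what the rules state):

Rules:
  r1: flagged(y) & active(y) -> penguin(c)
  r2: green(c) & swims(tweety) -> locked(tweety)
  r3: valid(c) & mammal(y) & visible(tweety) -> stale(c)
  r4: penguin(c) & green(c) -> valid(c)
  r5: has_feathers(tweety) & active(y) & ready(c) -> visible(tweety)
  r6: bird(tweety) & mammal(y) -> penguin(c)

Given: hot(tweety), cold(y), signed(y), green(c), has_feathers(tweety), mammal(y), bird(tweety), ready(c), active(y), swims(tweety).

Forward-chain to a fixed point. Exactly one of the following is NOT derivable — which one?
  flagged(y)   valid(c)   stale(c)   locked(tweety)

flagged(y)

Round 1 — r2, r5, r6, derive locked(tweety), visible(tweety), penguin(c).
Round 2 — r4, derive valid(c).
Round 3 — r3, derive stale(c).
Derived: valid(c) (round 2), stale(c) (round 3), locked(tweety) (round 1). flagged(y) never appears in any round.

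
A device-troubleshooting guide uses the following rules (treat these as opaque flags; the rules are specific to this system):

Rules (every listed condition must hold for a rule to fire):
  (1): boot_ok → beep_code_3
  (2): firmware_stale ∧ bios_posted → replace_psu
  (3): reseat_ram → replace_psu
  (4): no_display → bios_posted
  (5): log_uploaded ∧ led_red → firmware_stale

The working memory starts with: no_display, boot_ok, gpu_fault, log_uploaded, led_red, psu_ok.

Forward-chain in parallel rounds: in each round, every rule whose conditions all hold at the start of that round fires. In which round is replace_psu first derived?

Round 1 fires (1), (4), (5), giving beep_code_3, bios_posted, firmware_stale.
Round 2 fires (2), giving replace_psu.
replace_psu first appears in round 2.

2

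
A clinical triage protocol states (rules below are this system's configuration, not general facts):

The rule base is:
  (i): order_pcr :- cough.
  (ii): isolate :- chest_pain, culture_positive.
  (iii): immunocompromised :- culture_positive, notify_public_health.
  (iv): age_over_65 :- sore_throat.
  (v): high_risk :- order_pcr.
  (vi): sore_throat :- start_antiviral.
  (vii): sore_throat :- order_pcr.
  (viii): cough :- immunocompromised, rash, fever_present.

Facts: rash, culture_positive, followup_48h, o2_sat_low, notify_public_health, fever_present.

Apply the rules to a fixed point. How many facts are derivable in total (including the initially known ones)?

Round 1 fires (iii), giving immunocompromised.
Round 2 fires (viii), giving cough.
Round 3 fires (i), giving order_pcr.
Round 4 fires (v), (vii), giving high_risk, sore_throat.
Round 5 fires (iv), giving age_over_65.
Closure: {age_over_65, cough, culture_positive, fever_present, followup_48h, high_risk, immunocompromised, notify_public_health, o2_sat_low, order_pcr, rash, sore_throat} — 12 facts.

12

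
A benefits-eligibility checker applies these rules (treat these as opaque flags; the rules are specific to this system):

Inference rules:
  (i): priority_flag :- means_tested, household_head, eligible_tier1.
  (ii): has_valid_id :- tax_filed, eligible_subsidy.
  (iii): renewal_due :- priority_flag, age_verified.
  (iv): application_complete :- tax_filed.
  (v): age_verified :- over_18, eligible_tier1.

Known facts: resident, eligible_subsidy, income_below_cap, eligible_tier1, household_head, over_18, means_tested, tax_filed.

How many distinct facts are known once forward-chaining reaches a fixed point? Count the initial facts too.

13

Round 1: (i) [priority_flag :- means_tested, household_head, eligible_tier1.]; (ii) [has_valid_id :- tax_filed, eligible_subsidy.]; (iv) [application_complete :- tax_filed.]; (v) [age_verified :- over_18, eligible_tier1.]. New: priority_flag, has_valid_id, application_complete, age_verified.
Round 2: (iii) [renewal_due :- priority_flag, age_verified.]. New: renewal_due.
Closure: {age_verified, application_complete, eligible_subsidy, eligible_tier1, has_valid_id, household_head, income_below_cap, means_tested, over_18, priority_flag, renewal_due, resident, tax_filed} — 13 facts.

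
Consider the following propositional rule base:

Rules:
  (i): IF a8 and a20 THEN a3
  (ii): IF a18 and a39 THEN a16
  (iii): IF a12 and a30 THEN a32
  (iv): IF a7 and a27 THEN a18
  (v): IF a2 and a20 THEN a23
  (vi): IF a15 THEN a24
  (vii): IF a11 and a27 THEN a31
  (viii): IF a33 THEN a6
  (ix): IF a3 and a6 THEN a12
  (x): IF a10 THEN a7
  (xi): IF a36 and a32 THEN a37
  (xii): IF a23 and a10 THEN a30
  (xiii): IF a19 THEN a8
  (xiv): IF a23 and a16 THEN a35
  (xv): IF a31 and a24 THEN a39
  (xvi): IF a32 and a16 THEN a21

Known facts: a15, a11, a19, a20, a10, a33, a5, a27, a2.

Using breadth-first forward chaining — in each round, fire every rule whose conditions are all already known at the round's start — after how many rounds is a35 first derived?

4

[1] (v) [IF a2 and a20 THEN a23]; (vi) [IF a15 THEN a24]; (vii) [IF a11 and a27 THEN a31]; (viii) [IF a33 THEN a6]; (x) [IF a10 THEN a7]; (xiii) [IF a19 THEN a8]. ⇒ new: a23, a24, a31, a6, a7, a8.
[2] (i) [IF a8 and a20 THEN a3]; (iv) [IF a7 and a27 THEN a18]; (xii) [IF a23 and a10 THEN a30]; (xv) [IF a31 and a24 THEN a39]. ⇒ new: a3, a18, a30, a39.
[3] (ii) [IF a18 and a39 THEN a16]; (ix) [IF a3 and a6 THEN a12]. ⇒ new: a16, a12.
[4] (iii) [IF a12 and a30 THEN a32]; (xiv) [IF a23 and a16 THEN a35]. ⇒ new: a32, a35.
a35 first appears in round 4.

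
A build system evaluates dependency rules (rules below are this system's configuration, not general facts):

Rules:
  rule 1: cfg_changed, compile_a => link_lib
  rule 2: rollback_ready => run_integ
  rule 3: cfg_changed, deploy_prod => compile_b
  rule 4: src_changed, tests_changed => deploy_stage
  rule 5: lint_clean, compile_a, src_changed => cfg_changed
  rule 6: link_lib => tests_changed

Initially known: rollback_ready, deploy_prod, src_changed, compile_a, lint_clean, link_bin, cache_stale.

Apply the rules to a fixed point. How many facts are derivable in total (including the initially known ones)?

Round 1: rule 2 [rollback_ready => run_integ]; rule 5 [lint_clean, compile_a, src_changed => cfg_changed]. New: run_integ, cfg_changed.
Round 2: rule 1 [cfg_changed, compile_a => link_lib]; rule 3 [cfg_changed, deploy_prod => compile_b]. New: link_lib, compile_b.
Round 3: rule 6 [link_lib => tests_changed]. New: tests_changed.
Round 4: rule 4 [src_changed, tests_changed => deploy_stage]. New: deploy_stage.
Closure: {cache_stale, cfg_changed, compile_a, compile_b, deploy_prod, deploy_stage, link_bin, link_lib, lint_clean, rollback_ready, run_integ, src_changed, tests_changed} — 13 facts.

13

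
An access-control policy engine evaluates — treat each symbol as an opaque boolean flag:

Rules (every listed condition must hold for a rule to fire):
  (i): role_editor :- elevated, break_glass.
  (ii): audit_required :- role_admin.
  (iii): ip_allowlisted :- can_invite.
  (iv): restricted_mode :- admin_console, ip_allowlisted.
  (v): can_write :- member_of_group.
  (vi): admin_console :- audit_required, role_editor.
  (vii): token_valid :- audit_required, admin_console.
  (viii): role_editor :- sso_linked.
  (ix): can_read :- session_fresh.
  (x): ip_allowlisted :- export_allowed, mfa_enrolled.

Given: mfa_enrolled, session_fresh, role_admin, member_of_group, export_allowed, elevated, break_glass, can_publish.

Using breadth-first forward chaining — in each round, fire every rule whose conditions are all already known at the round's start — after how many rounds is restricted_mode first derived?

3

Round 1 fires (i), (ii), (v), (ix), (x), giving role_editor, audit_required, can_write, can_read, ip_allowlisted.
Round 2 fires (vi), giving admin_console.
Round 3 fires (iv), (vii), giving restricted_mode, token_valid.
restricted_mode first appears in round 3.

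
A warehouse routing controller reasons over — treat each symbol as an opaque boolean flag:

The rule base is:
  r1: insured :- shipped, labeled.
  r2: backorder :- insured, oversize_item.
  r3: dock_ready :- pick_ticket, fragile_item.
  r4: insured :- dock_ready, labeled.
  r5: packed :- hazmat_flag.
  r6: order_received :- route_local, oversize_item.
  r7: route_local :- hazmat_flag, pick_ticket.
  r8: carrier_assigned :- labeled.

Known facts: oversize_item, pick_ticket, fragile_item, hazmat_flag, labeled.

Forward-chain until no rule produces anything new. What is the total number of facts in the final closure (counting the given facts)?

12

Round 1 fires r3, r5, r7, r8, giving dock_ready, packed, route_local, carrier_assigned.
Round 2 fires r4, r6, giving insured, order_received.
Round 3 fires r2, giving backorder.
Closure: {backorder, carrier_assigned, dock_ready, fragile_item, hazmat_flag, insured, labeled, order_received, oversize_item, packed, pick_ticket, route_local} — 12 facts.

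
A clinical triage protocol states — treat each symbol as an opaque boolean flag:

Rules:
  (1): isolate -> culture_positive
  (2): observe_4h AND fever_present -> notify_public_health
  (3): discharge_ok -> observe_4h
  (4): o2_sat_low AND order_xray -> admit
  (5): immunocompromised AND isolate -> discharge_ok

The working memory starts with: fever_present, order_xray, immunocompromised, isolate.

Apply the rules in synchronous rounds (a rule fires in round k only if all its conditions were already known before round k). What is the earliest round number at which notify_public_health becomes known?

3

[1] (1) [isolate -> culture_positive]; (5) [immunocompromised AND isolate -> discharge_ok]. ⇒ new: culture_positive, discharge_ok.
[2] (3) [discharge_ok -> observe_4h]. ⇒ new: observe_4h.
[3] (2) [observe_4h AND fever_present -> notify_public_health]. ⇒ new: notify_public_health.
notify_public_health first appears in round 3.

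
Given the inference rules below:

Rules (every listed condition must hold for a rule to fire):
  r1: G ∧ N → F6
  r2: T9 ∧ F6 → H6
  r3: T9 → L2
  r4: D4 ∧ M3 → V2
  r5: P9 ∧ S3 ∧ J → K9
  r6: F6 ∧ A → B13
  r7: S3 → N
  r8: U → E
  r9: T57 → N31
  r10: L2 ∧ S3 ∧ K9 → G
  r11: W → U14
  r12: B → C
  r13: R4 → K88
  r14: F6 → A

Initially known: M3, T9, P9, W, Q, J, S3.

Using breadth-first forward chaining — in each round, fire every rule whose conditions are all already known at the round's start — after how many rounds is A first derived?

4

Round 1 — r3, r5, r7, r11, derive L2, K9, N, U14.
Round 2 — r10, derive G.
Round 3 — r1, derive F6.
Round 4 — r2, r14, derive H6, A.
A first appears in round 4.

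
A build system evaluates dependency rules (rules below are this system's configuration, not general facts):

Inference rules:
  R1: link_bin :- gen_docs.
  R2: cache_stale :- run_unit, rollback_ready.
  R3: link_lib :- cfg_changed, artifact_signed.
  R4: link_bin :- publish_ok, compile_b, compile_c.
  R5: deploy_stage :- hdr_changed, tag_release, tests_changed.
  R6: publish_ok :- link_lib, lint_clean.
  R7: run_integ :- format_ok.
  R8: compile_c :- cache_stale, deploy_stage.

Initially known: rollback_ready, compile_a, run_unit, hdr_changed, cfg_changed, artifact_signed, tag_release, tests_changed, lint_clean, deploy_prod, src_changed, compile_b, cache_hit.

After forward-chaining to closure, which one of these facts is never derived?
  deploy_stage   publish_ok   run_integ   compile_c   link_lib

Round 1: R2 [cache_stale :- run_unit, rollback_ready.]; R3 [link_lib :- cfg_changed, artifact_signed.]; R5 [deploy_stage :- hdr_changed, tag_release, tests_changed.]. New: cache_stale, link_lib, deploy_stage.
Round 2: R6 [publish_ok :- link_lib, lint_clean.]; R8 [compile_c :- cache_stale, deploy_stage.]. New: publish_ok, compile_c.
Round 3: R4 [link_bin :- publish_ok, compile_b, compile_c.]. New: link_bin.
Derived: publish_ok (round 2), deploy_stage (round 1), compile_c (round 2), link_lib (round 1). run_integ never appears in any round.

run_integ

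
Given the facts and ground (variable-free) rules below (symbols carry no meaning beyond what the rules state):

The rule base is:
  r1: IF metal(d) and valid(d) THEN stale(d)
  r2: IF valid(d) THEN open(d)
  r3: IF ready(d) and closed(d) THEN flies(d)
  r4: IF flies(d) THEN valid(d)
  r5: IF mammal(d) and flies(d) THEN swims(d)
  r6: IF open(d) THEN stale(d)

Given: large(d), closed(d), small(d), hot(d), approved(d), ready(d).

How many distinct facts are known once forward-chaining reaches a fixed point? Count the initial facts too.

10

Round 1 — r3, derive flies(d).
Round 2 — r4, derive valid(d).
Round 3 — r2, derive open(d).
Round 4 — r6, derive stale(d).
Closure: {approved(d), closed(d), flies(d), hot(d), large(d), open(d), ready(d), small(d), stale(d), valid(d)} — 10 facts.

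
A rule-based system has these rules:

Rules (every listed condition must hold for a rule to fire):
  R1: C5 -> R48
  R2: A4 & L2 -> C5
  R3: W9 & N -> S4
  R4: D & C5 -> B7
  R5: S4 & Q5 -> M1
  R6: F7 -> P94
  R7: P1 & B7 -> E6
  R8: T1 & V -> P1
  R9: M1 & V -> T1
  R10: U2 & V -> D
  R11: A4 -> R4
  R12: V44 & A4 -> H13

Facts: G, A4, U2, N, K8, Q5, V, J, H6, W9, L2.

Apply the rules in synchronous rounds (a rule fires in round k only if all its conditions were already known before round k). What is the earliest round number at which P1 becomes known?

4

Round 1 — R2, R3, R10, R11, derive C5, S4, D, R4.
Round 2 — R1, R4, R5, derive R48, B7, M1.
Round 3 — R9, derive T1.
Round 4 — R8, derive P1.
P1 first appears in round 4.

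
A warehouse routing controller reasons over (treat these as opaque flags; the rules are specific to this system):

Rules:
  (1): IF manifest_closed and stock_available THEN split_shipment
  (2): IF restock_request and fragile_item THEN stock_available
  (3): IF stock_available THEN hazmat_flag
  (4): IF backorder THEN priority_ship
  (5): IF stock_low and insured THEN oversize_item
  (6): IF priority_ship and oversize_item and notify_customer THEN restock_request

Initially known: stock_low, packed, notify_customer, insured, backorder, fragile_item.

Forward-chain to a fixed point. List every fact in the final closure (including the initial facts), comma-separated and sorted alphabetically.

[1] (4) [IF backorder THEN priority_ship]; (5) [IF stock_low and insured THEN oversize_item]. ⇒ new: priority_ship, oversize_item.
[2] (6) [IF priority_ship and oversize_item and notify_customer THEN restock_request]. ⇒ new: restock_request.
[3] (2) [IF restock_request and fragile_item THEN stock_available]. ⇒ new: stock_available.
[4] (3) [IF stock_available THEN hazmat_flag]. ⇒ new: hazmat_flag.

backorder, fragile_item, hazmat_flag, insured, notify_customer, oversize_item, packed, priority_ship, restock_request, stock_available, stock_low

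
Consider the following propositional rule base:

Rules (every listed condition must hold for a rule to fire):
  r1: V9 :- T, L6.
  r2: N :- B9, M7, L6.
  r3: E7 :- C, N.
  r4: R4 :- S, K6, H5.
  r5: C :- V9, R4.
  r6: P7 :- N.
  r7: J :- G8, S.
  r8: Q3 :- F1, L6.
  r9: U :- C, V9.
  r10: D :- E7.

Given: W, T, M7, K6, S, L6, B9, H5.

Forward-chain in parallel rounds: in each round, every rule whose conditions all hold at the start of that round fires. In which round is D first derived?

4

[1] r1 [V9 :- T, L6.]; r2 [N :- B9, M7, L6.]; r4 [R4 :- S, K6, H5.]. ⇒ new: V9, N, R4.
[2] r5 [C :- V9, R4.]; r6 [P7 :- N.]. ⇒ new: C, P7.
[3] r3 [E7 :- C, N.]; r9 [U :- C, V9.]. ⇒ new: E7, U.
[4] r10 [D :- E7.]. ⇒ new: D.
D first appears in round 4.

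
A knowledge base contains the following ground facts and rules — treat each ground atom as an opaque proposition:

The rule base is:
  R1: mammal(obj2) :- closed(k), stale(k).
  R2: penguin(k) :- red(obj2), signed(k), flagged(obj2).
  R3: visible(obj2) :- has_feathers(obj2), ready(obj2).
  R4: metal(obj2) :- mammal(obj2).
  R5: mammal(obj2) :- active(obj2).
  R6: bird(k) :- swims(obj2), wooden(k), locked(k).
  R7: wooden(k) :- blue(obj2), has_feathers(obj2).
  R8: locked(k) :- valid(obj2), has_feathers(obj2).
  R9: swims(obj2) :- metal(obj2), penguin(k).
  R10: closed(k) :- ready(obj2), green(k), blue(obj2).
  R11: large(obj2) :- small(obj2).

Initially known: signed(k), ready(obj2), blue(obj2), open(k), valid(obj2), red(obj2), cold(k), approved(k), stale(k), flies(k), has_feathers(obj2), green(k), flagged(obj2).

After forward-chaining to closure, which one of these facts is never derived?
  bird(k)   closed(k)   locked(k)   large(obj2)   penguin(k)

Round 1: R2 [penguin(k) :- red(obj2), signed(k), flagged(obj2).]; R3 [visible(obj2) :- has_feathers(obj2), ready(obj2).]; R7 [wooden(k) :- blue(obj2), has_feathers(obj2).]; R8 [locked(k) :- valid(obj2), has_feathers(obj2).]; R10 [closed(k) :- ready(obj2), green(k), blue(obj2).]. Adds penguin(k), visible(obj2), wooden(k), locked(k), closed(k).
Round 2: R1 [mammal(obj2) :- closed(k), stale(k).]. Adds mammal(obj2).
Round 3: R4 [metal(obj2) :- mammal(obj2).]. Adds metal(obj2).
Round 4: R9 [swims(obj2) :- metal(obj2), penguin(k).]. Adds swims(obj2).
Round 5: R6 [bird(k) :- swims(obj2), wooden(k), locked(k).]. Adds bird(k).
Derived: bird(k) (round 5), closed(k) (round 1), penguin(k) (round 1), locked(k) (round 1). large(obj2) never appears in any round.

large(obj2)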